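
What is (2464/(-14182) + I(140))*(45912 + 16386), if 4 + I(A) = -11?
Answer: -957582558/1013 ≈ -9.4529e+5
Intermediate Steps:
I(A) = -15 (I(A) = -4 - 11 = -15)
(2464/(-14182) + I(140))*(45912 + 16386) = (2464/(-14182) - 15)*(45912 + 16386) = (2464*(-1/14182) - 15)*62298 = (-176/1013 - 15)*62298 = -15371/1013*62298 = -957582558/1013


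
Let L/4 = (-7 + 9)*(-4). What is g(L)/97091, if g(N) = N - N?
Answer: 0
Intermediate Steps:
L = -32 (L = 4*((-7 + 9)*(-4)) = 4*(2*(-4)) = 4*(-8) = -32)
g(N) = 0
g(L)/97091 = 0/97091 = 0*(1/97091) = 0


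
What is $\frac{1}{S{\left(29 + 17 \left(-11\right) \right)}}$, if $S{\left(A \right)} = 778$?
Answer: $\frac{1}{778} \approx 0.0012853$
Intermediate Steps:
$\frac{1}{S{\left(29 + 17 \left(-11\right) \right)}} = \frac{1}{778}$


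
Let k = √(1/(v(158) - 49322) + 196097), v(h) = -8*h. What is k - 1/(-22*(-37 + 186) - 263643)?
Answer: 1/266921 + √501801123074826/50586 ≈ 442.83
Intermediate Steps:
k = √501801123074826/50586 (k = √(1/(-8*158 - 49322) + 196097) = √(1/(-1264 - 49322) + 196097) = √(1/(-50586) + 196097) = √(-1/50586 + 196097) = √(9919762841/50586) = √501801123074826/50586 ≈ 442.83)
k - 1/(-22*(-37 + 186) - 263643) = √501801123074826/50586 - 1/(-22*(-37 + 186) - 263643) = √501801123074826/50586 - 1/(-22*149 - 263643) = √501801123074826/50586 - 1/(-3278 - 263643) = √501801123074826/50586 - 1/(-266921) = √501801123074826/50586 - 1*(-1/266921) = √501801123074826/50586 + 1/266921 = 1/266921 + √501801123074826/50586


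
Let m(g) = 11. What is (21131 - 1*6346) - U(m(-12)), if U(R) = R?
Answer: 14774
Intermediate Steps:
(21131 - 1*6346) - U(m(-12)) = (21131 - 1*6346) - 1*11 = (21131 - 6346) - 11 = 14785 - 11 = 14774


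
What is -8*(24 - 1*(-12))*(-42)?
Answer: 12096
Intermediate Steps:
-8*(24 - 1*(-12))*(-42) = -8*(24 + 12)*(-42) = -8*36*(-42) = -288*(-42) = 12096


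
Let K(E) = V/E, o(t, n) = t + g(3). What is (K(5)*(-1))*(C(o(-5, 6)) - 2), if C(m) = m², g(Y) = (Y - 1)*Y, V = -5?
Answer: -1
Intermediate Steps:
g(Y) = Y*(-1 + Y) (g(Y) = (-1 + Y)*Y = Y*(-1 + Y))
o(t, n) = 6 + t (o(t, n) = t + 3*(-1 + 3) = t + 3*2 = t + 6 = 6 + t)
K(E) = -5/E
(K(5)*(-1))*(C(o(-5, 6)) - 2) = (-5/5*(-1))*((6 - 5)² - 2) = (-5*⅕*(-1))*(1² - 2) = (-1*(-1))*(1 - 2) = 1*(-1) = -1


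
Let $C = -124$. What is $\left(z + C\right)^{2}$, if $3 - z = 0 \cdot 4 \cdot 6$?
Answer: $14641$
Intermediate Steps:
$z = 3$ ($z = 3 - 0 \cdot 4 \cdot 6 = 3 - 0 \cdot 6 = 3 - 0 = 3 + 0 = 3$)
$\left(z + C\right)^{2} = \left(3 - 124\right)^{2} = \left(-121\right)^{2} = 14641$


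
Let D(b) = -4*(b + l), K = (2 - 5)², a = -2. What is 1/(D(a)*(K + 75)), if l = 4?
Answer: -1/672 ≈ -0.0014881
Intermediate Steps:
K = 9 (K = (-3)² = 9)
D(b) = -16 - 4*b (D(b) = -4*(b + 4) = -4*(4 + b) = -16 - 4*b)
1/(D(a)*(K + 75)) = 1/((-16 - 4*(-2))*(9 + 75)) = 1/((-16 + 8)*84) = 1/(-8*84) = 1/(-672) = -1/672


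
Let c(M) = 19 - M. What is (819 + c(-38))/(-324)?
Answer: -73/27 ≈ -2.7037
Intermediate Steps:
(819 + c(-38))/(-324) = (819 + (19 - 1*(-38)))/(-324) = -(819 + (19 + 38))/324 = -(819 + 57)/324 = -1/324*876 = -73/27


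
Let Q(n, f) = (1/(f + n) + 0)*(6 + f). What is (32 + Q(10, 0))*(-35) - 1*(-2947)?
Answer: 1806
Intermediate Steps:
Q(n, f) = (6 + f)/(f + n)
(32 + Q(10, 0))*(-35) - 1*(-2947) = (32 + (6 + 0)/(0 + 10))*(-35) - 1*(-2947) = (32 + 6/10)*(-35) + 2947 = (32 + (1/10)*6)*(-35) + 2947 = (32 + 3/5)*(-35) + 2947 = (163/5)*(-35) + 2947 = -1141 + 2947 = 1806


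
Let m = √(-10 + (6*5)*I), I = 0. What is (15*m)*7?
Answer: 105*I*√10 ≈ 332.04*I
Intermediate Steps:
m = I*√10 (m = √(-10 + (6*5)*0) = √(-10 + 30*0) = √(-10 + 0) = √(-10) = I*√10 ≈ 3.1623*I)
(15*m)*7 = (15*(I*√10))*7 = (15*I*√10)*7 = 105*I*√10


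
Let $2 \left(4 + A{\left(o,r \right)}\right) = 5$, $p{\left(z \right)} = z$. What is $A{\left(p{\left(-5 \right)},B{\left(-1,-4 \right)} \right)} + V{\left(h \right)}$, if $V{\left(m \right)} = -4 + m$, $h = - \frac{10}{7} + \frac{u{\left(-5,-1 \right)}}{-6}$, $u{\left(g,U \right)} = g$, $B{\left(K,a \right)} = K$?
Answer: $- \frac{128}{21} \approx -6.0952$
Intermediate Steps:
$A{\left(o,r \right)} = - \frac{3}{2}$ ($A{\left(o,r \right)} = -4 + \frac{1}{2} \cdot 5 = -4 + \frac{5}{2} = - \frac{3}{2}$)
$h = - \frac{25}{42}$ ($h = - \frac{10}{7} - \frac{5}{-6} = \left(-10\right) \frac{1}{7} - - \frac{5}{6} = - \frac{10}{7} + \frac{5}{6} = - \frac{25}{42} \approx -0.59524$)
$A{\left(p{\left(-5 \right)},B{\left(-1,-4 \right)} \right)} + V{\left(h \right)} = - \frac{3}{2} - \frac{193}{42} = - \frac{128}{21}$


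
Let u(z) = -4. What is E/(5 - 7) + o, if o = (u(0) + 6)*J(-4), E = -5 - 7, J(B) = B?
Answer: -2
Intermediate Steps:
E = -12
o = -8 (o = (-4 + 6)*(-4) = 2*(-4) = -8)
E/(5 - 7) + o = -12/(5 - 7) - 8 = -12/(-2) - 8 = -12*(-½) - 8 = 6 - 8 = -2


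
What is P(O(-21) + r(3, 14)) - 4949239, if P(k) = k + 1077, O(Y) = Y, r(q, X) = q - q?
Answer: -4948183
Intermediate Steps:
r(q, X) = 0
P(k) = 1077 + k
P(O(-21) + r(3, 14)) - 4949239 = (1077 + (-21 + 0)) - 4949239 = (1077 - 21) - 4949239 = 1056 - 4949239 = -4948183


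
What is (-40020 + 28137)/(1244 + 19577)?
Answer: -11883/20821 ≈ -0.57072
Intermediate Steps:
(-40020 + 28137)/(1244 + 19577) = -11883/20821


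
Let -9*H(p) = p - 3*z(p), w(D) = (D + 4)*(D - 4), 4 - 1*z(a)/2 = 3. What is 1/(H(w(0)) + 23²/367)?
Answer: 3303/12835 ≈ 0.25734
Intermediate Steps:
z(a) = 2 (z(a) = 8 - 2*3 = 8 - 6 = 2)
w(D) = (-4 + D)*(4 + D) (w(D) = (4 + D)*(-4 + D) = (-4 + D)*(4 + D))
H(p) = ⅔ - p/9 (H(p) = -(p - 3*2)/9 = -(p - 6)/9 = -(-6 + p)/9 = ⅔ - p/9)
1/(H(w(0)) + 23²/367) = 1/((⅔ - (-16 + 0²)/9) + 23²/367) = 1/((⅔ - (-16 + 0)/9) + 529*(1/367)) = 1/((⅔ - ⅑*(-16)) + 529/367) = 1/((⅔ + 16/9) + 529/367) = 1/(22/9 + 529/367) = 1/(12835/3303) = 3303/12835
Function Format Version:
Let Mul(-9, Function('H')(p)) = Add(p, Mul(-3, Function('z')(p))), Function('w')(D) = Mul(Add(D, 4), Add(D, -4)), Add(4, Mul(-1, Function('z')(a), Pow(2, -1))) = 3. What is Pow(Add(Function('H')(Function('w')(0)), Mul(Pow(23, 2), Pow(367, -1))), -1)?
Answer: Rational(3303, 12835) ≈ 0.25734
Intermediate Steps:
Function('z')(a) = 2 (Function('z')(a) = Add(8, Mul(-2, 3)) = Add(8, -6) = 2)
Function('w')(D) = Mul(Add(-4, D), Add(4, D)) (Function('w')(D) = Mul(Add(4, D), Add(-4, D)) = Mul(Add(-4, D), Add(4, D)))
Function('H')(p) = Add(Rational(2, 3), Mul(Rational(-1, 9), p)) (Function('H')(p) = Mul(Rational(-1, 9), Add(p, Mul(-3, 2))) = Mul(Rational(-1, 9), Add(p, -6)) = Mul(Rational(-1, 9), Add(-6, p)) = Add(Rational(2, 3), Mul(Rational(-1, 9), p)))
Pow(Add(Function('H')(Function('w')(0)), Mul(Pow(23, 2), Pow(367, -1))), -1) = Pow(Add(Add(Rational(2, 3), Mul(Rational(-1, 9), Add(-16, Pow(0, 2)))), Mul(Pow(23, 2), Pow(367, -1))), -1) = Pow(Add(Add(Rational(2, 3), Mul(Rational(-1, 9), Add(-16, 0))), Mul(529, Rational(1, 367))), -1) = Pow(Add(Add(Rational(2, 3), Mul(Rational(-1, 9), -16)), Rational(529, 367)), -1) = Pow(Add(Add(Rational(2, 3), Rational(16, 9)), Rational(529, 367)), -1) = Pow(Add(Rational(22, 9), Rational(529, 367)), -1) = Pow(Rational(12835, 3303), -1) = Rational(3303, 12835)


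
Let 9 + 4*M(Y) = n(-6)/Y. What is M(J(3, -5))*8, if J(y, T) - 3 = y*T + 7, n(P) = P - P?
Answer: -18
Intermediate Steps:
n(P) = 0
J(y, T) = 10 + T*y (J(y, T) = 3 + (y*T + 7) = 3 + (T*y + 7) = 3 + (7 + T*y) = 10 + T*y)
M(Y) = -9/4 (M(Y) = -9/4 + (0/Y)/4 = -9/4 + (1/4)*0 = -9/4 + 0 = -9/4)
M(J(3, -5))*8 = -9/4*8 = -18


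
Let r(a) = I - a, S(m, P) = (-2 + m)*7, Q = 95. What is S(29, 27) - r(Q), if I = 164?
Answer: 120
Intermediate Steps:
S(m, P) = -14 + 7*m
r(a) = 164 - a
S(29, 27) - r(Q) = (-14 + 7*29) - (164 - 1*95) = (-14 + 203) - (164 - 95) = 189 - 1*69 = 189 - 69 = 120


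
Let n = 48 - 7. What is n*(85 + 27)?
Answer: 4592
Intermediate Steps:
n = 41
n*(85 + 27) = 41*(85 + 27) = 41*112 = 4592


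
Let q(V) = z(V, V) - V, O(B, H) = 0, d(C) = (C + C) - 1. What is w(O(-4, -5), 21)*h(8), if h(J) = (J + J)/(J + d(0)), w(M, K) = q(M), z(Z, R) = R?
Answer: 0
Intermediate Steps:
d(C) = -1 + 2*C (d(C) = 2*C - 1 = -1 + 2*C)
q(V) = 0 (q(V) = V - V = 0)
w(M, K) = 0
h(J) = 2*J/(-1 + J) (h(J) = (J + J)/(J + (-1 + 2*0)) = (2*J)/(J + (-1 + 0)) = (2*J)/(J - 1) = (2*J)/(-1 + J) = 2*J/(-1 + J))
w(O(-4, -5), 21)*h(8) = 0*(2*8/(-1 + 8)) = 0*(2*8/7) = 0*(2*8*(⅐)) = 0*(16/7) = 0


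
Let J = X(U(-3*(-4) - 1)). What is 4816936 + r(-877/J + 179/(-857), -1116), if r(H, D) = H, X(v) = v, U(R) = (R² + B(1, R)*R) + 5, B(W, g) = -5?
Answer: 293095340494/60847 ≈ 4.8169e+6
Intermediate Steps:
U(R) = 5 + R² - 5*R (U(R) = (R² - 5*R) + 5 = 5 + R² - 5*R)
J = 71 (J = 5 + (-3*(-4) - 1)² - 5*(-3*(-4) - 1) = 5 + (12 - 1)² - 5*(12 - 1) = 5 + 11² - 5*11 = 5 + 121 - 55 = 71)
4816936 + r(-877/J + 179/(-857), -1116) = 4816936 + (-877/71 + 179/(-857)) = 4816936 + (-877*1/71 + 179*(-1/857)) = 4816936 + (-877/71 - 179/857) = 4816936 - 764298/60847 = 293095340494/60847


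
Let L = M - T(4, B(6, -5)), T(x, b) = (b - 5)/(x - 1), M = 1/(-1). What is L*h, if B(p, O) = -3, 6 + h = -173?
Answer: -895/3 ≈ -298.33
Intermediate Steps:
h = -179 (h = -6 - 173 = -179)
M = -1
T(x, b) = (-5 + b)/(-1 + x)
L = 5/3 (L = -1 - (-5 - 3)/(-1 + 4) = -1 - (-8)/3 = -1 - 1*(-8/3) = -1 + 8/3 = 5/3 ≈ 1.6667)
L*h = (5/3)*(-179) = -895/3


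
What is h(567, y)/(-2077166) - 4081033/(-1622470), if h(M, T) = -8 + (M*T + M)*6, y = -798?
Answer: 6438075697709/1685069760010 ≈ 3.8207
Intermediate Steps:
h(M, T) = -8 + 6*M + 6*M*T (h(M, T) = -8 + (M + M*T)*6 = -8 + (6*M + 6*M*T) = -8 + 6*M + 6*M*T)
h(567, y)/(-2077166) - 4081033/(-1622470) = (-8 + 6*567 + 6*567*(-798))/(-2077166) - 4081033/(-1622470) = (-8 + 3402 - 2714796)*(-1/2077166) - 4081033*(-1/1622470) = -2711402*(-1/2077166) + 4081033/1622470 = 1355701/1038583 + 4081033/1622470 = 6438075697709/1685069760010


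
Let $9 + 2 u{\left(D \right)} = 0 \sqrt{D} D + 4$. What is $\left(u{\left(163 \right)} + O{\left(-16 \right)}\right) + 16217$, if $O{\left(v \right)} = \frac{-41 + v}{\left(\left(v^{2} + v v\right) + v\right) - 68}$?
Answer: $\frac{6939749}{428} \approx 16214.0$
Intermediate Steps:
$u{\left(D \right)} = - \frac{5}{2}$ ($u{\left(D \right)} = - \frac{9}{2} + \frac{0 \sqrt{D} D + 4}{2} = - \frac{9}{2} + \frac{0 D + 4}{2} = - \frac{9}{2} + \frac{0 + 4}{2} = - \frac{9}{2} + \frac{1}{2} \cdot 4 = - \frac{9}{2} + 2 = - \frac{5}{2}$)
$O{\left(v \right)} = \frac{-41 + v}{-68 + v + 2 v^{2}}$ ($O{\left(v \right)} = \frac{-41 + v}{\left(\left(v^{2} + v^{2}\right) + v\right) - 68} = \frac{-41 + v}{\left(2 v^{2} + v\right) - 68} = \frac{-41 + v}{\left(v + 2 v^{2}\right) - 68} = \frac{-41 + v}{-68 + v + 2 v^{2}}$)
$\left(u{\left(163 \right)} + O{\left(-16 \right)}\right) + 16217 = \left(- \frac{5}{2} + \frac{-41 - 16}{-68 - 16 + 2 \left(-16\right)^{2}}\right) + 16217 = \left(- \frac{5}{2} + \frac{1}{-68 - 16 + 2 \cdot 256} \left(-57\right)\right) + 16217 = \left(- \frac{5}{2} + \frac{1}{-68 - 16 + 512} \left(-57\right)\right) + 16217 = \left(- \frac{5}{2} + \frac{1}{428} \left(-57\right)\right) + 16217 = \left(- \frac{5}{2} - \frac{57}{428}\right) + 16217 = - \frac{1127}{428} + 16217 = \frac{6939749}{428}$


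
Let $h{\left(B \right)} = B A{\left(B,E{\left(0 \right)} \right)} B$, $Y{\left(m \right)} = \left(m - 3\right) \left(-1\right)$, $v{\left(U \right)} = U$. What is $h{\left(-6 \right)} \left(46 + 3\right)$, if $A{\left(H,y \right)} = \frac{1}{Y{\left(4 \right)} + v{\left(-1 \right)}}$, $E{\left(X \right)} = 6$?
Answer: $-882$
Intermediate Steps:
$Y{\left(m \right)} = 3 - m$ ($Y{\left(m \right)} = \left(-3 + m\right) \left(-1\right) = 3 - m$)
$A{\left(H,y \right)} = - \frac{1}{2}$ ($A{\left(H,y \right)} = \frac{1}{\left(3 - 4\right) - 1} = \frac{1}{-1 - 1} = \frac{1}{-2} = - \frac{1}{2}$)
$h{\left(B \right)} = - \frac{B^{2}}{2}$ ($h{\left(B \right)} = B \left(- \frac{1}{2}\right) B = - \frac{B}{2} B = - \frac{B^{2}}{2}$)
$h{\left(-6 \right)} \left(46 + 3\right) = - \frac{\left(-6\right)^{2}}{2} \left(46 + 3\right) = \left(- \frac{1}{2}\right) 36 \cdot 49 = \left(-18\right) 49 = -882$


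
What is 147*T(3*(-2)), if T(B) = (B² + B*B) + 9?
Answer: 11907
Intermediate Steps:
T(B) = 9 + 2*B² (T(B) = (B² + B²) + 9 = 2*B² + 9 = 9 + 2*B²)
147*T(3*(-2)) = 147*(9 + 2*(3*(-2))²) = 147*(9 + 2*(-6)²) = 147*(9 + 2*36) = 147*(9 + 72) = 147*81 = 11907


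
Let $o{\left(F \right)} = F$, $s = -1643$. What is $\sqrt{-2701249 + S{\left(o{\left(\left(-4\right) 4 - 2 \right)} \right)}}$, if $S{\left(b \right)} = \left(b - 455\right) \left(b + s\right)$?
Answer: $6 i \sqrt{53211} \approx 1384.1 i$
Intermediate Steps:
$S{\left(b \right)} = \left(-1643 + b\right) \left(-455 + b\right)$ ($S{\left(b \right)} = \left(b - 455\right) \left(b - 1643\right) = \left(-455 + b\right) \left(-1643 + b\right) = \left(-1643 + b\right) \left(-455 + b\right)$)
$\sqrt{-2701249 + S{\left(o{\left(\left(-4\right) 4 - 2 \right)} \right)}} = \sqrt{-2701249 + \left(747565 + \left(\left(-4\right) 4 - 2\right)^{2} - 2098 \left(\left(-4\right) 4 - 2\right)\right)} = \sqrt{-2701249 + \left(747565 + \left(-16 - 2\right)^{2} - 2098 \left(-16 - 2\right)\right)} = \sqrt{-2701249 + \left(747565 + \left(-18\right)^{2} - -37764\right)} = \sqrt{-2701249 + \left(747565 + 324 + 37764\right)} = \sqrt{-2701249 + 785653} = \sqrt{-1915596} = 6 i \sqrt{53211}$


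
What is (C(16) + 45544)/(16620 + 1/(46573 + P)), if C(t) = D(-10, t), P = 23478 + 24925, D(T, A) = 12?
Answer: 4326726656/1578501121 ≈ 2.7410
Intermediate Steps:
P = 48403
C(t) = 12
(C(16) + 45544)/(16620 + 1/(46573 + P)) = (12 + 45544)/(16620 + 1/(46573 + 48403)) = 45556/(16620 + 1/94976) = 45556/(1578501121/94976) = 45556*(94976/1578501121) = 4326726656/1578501121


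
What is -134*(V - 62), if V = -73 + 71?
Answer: 8576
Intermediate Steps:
V = -2
-134*(V - 62) = -134*(-2 - 62) = -134*(-64) = 8576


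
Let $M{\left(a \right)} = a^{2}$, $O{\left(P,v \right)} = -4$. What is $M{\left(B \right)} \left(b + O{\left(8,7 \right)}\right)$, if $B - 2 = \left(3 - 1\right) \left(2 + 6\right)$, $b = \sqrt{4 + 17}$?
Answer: $-1296 + 324 \sqrt{21} \approx 188.75$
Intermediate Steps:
$b = \sqrt{21} \approx 4.5826$
$B = 18$ ($B = 2 + \left(3 - 1\right) \left(2 + 6\right) = 2 + 2 \cdot 8 = 2 + 16 = 18$)
$M{\left(B \right)} \left(b + O{\left(8,7 \right)}\right) = 18^{2} \left(\sqrt{21} - 4\right) = 324 \left(-4 + \sqrt{21}\right) = -1296 + 324 \sqrt{21}$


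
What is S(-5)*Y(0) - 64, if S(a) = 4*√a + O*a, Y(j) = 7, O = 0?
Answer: -64 + 28*I*√5 ≈ -64.0 + 62.61*I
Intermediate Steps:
S(a) = 4*√a (S(a) = 4*√a + 0*a = 4*√a + 0 = 4*√a)
S(-5)*Y(0) - 64 = (4*√(-5))*7 - 64 = (4*(I*√5))*7 - 64 = (4*I*√5)*7 - 64 = 28*I*√5 - 64 = -64 + 28*I*√5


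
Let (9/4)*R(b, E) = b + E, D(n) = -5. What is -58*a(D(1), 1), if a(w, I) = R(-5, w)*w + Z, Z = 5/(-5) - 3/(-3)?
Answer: -11600/9 ≈ -1288.9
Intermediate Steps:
Z = 0 (Z = 5*(-⅕) - 3*(-⅓) = -1 + 1 = 0)
R(b, E) = 4*E/9 + 4*b/9 (R(b, E) = 4*(b + E)/9 = 4*(E + b)/9 = 4*E/9 + 4*b/9)
a(w, I) = w*(-20/9 + 4*w/9) (a(w, I) = (4*w/9 + (4/9)*(-5))*w + 0 = (4*w/9 - 20/9)*w + 0 = (-20/9 + 4*w/9)*w + 0 = w*(-20/9 + 4*w/9) + 0 = w*(-20/9 + 4*w/9))
-58*a(D(1), 1) = -232*(-5)*(-5 - 5)/9 = -232*(-5)*(-10)/9 = -58*200/9 = -11600/9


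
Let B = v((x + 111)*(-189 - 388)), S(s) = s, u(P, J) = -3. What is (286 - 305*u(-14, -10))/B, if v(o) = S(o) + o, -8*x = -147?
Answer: -4804/597195 ≈ -0.0080443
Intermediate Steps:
x = 147/8 (x = -1/8*(-147) = 147/8 ≈ 18.375)
v(o) = 2*o (v(o) = o + o = 2*o)
B = -597195/4 (B = 2*((147/8 + 111)*(-189 - 388)) = 2*((1035/8)*(-577)) = 2*(-597195/8) = -597195/4 ≈ -1.4930e+5)
(286 - 305*u(-14, -10))/B = (286 - 305*(-3))/(-597195/4) = (286 + 915)*(-4/597195) = 1201*(-4/597195) = -4804/597195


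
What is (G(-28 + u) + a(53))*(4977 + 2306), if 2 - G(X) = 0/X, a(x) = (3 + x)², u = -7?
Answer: 22854054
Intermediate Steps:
G(X) = 2 (G(X) = 2 - 0/X = 2 - 1*0 = 2 + 0 = 2)
(G(-28 + u) + a(53))*(4977 + 2306) = (2 + (3 + 53)²)*(4977 + 2306) = (2 + 56²)*7283 = (2 + 3136)*7283 = 3138*7283 = 22854054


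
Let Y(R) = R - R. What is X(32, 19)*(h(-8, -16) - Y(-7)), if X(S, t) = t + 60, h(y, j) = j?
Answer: -1264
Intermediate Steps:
Y(R) = 0
X(S, t) = 60 + t
X(32, 19)*(h(-8, -16) - Y(-7)) = (60 + 19)*(-16 - 1*0) = 79*(-16 + 0) = 79*(-16) = -1264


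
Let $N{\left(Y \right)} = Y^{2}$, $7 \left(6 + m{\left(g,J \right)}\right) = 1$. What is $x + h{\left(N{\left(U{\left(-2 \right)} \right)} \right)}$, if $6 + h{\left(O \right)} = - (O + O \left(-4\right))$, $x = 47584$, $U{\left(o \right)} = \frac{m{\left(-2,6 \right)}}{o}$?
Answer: $\frac{9330331}{196} \approx 47604.0$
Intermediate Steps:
$m{\left(g,J \right)} = - \frac{41}{7}$ ($m{\left(g,J \right)} = -6 + \frac{1}{7} \cdot 1 = -6 + \frac{1}{7} = - \frac{41}{7}$)
$U{\left(o \right)} = - \frac{41}{7 o}$
$h{\left(O \right)} = -6 + 3 O$ ($h{\left(O \right)} = -6 - \left(O + O \left(-4\right)\right) = -6 - \left(O - 4 O\right) = -6 - - 3 O = -6 + 3 O$)
$x + h{\left(N{\left(U{\left(-2 \right)} \right)} \right)} = 47584 - \left(6 - 3 \left(- \frac{41}{7 \left(-2\right)}\right)^{2}\right) = 47584 - \left(6 - 3 \left(\left(- \frac{41}{7}\right) \left(- \frac{1}{2}\right)\right)^{2}\right) = 47584 - \left(6 - 3 \left(\frac{41}{14}\right)^{2}\right) = 47584 + \left(-6 + 3 \cdot \frac{1681}{196}\right) = 47584 + \left(-6 + \frac{5043}{196}\right) = 47584 + \frac{3867}{196} = \frac{9330331}{196}$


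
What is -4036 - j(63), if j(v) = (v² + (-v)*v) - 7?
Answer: -4029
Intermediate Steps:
j(v) = -7 (j(v) = (v² - v²) - 7 = 0 - 7 = -7)
-4036 - j(63) = -4036 - 1*(-7) = -4036 + 7 = -4029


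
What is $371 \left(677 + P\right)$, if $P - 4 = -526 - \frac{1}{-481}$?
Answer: $\frac{27660276}{481} \approx 57506.0$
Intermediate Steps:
$P = - \frac{251081}{481}$ ($P = 4 - \frac{253005}{481} = - \frac{251081}{481} \approx -522.0$)
$371 \left(677 + P\right) = 371 \left(677 - \frac{251081}{481}\right) = 371 \cdot \frac{74556}{481} = \frac{27660276}{481}$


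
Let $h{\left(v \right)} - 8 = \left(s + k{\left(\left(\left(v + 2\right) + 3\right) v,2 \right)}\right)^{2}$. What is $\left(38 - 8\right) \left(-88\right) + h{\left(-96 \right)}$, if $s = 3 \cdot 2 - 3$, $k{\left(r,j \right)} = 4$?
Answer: $-2583$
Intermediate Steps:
$s = 3$ ($s = 6 - 3 = 3$)
$h{\left(v \right)} = 57$ ($h{\left(v \right)} = 8 + \left(3 + 4\right)^{2} = 8 + 7^{2} = 8 + 49 = 57$)
$\left(38 - 8\right) \left(-88\right) + h{\left(-96 \right)} = \left(38 - 8\right) \left(-88\right) + 57 = 30 \left(-88\right) + 57 = -2640 + 57 = -2583$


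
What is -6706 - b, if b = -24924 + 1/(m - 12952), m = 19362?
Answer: 116777379/6410 ≈ 18218.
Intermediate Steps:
b = -159762839/6410 (b = -24924 + 1/(19362 - 12952) = -24924 + 1/6410 = -159762839/6410 ≈ -24924.)
-6706 - b = -6706 - 1*(-159762839/6410) = -6706 + 159762839/6410 = 116777379/6410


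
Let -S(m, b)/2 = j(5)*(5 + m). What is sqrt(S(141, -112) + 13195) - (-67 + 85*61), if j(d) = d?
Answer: -5118 + sqrt(11735) ≈ -5009.7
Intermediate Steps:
S(m, b) = -50 - 10*m (S(m, b) = -10*(5 + m) = -2*(25 + 5*m) = -50 - 10*m)
sqrt(S(141, -112) + 13195) - (-67 + 85*61) = sqrt((-50 - 10*141) + 13195) - (-67 + 85*61) = sqrt((-50 - 1410) + 13195) - (-67 + 5185) = sqrt(-1460 + 13195) - 1*5118 = sqrt(11735) - 5118 = -5118 + sqrt(11735)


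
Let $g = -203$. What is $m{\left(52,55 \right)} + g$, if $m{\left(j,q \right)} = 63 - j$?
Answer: $-192$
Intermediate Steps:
$m{\left(52,55 \right)} + g = \left(63 - 52\right) - 203 = 11 - 203 = -192$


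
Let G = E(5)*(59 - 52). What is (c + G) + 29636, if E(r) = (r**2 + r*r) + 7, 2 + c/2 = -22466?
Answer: -14901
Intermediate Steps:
c = -44936 (c = -4 + 2*(-22466) = -4 - 44932 = -44936)
E(r) = 7 + 2*r**2 (E(r) = (r**2 + r**2) + 7 = 2*r**2 + 7 = 7 + 2*r**2)
G = 399 (G = (7 + 2*5**2)*(59 - 52) = (7 + 2*25)*7 = (7 + 50)*7 = 57*7 = 399)
(c + G) + 29636 = (-44936 + 399) + 29636 = -44537 + 29636 = -14901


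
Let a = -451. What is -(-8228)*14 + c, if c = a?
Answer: 114741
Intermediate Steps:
c = -451
-(-8228)*14 + c = -(-8228)*14 - 451 = -748*(-154) - 451 = 115192 - 451 = 114741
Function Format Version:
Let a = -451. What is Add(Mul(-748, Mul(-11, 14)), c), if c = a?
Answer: 114741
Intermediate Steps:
c = -451
Add(Mul(-748, Mul(-11, 14)), c) = Add(Mul(-748, Mul(-11, 14)), -451) = Add(Mul(-748, -154), -451) = Add(115192, -451) = 114741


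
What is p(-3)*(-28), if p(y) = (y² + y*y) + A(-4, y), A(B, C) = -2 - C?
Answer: -532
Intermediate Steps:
p(y) = -2 - y + 2*y² (p(y) = (y² + y*y) + (-2 - y) = (y² + y²) + (-2 - y) = 2*y² + (-2 - y) = -2 - y + 2*y²)
p(-3)*(-28) = (-2 - 1*(-3) + 2*(-3)²)*(-28) = (-2 + 3 + 2*9)*(-28) = (-2 + 3 + 18)*(-28) = 19*(-28) = -532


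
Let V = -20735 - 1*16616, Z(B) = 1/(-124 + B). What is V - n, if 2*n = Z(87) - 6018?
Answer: -2541307/74 ≈ -34342.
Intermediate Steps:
n = -222667/74 (n = (1/(-124 + 87) - 6018)/2 = (1/(-37) - 6018)/2 = (-1/37 - 6018)/2 = (½)*(-222667/37) = -222667/74 ≈ -3009.0)
V = -37351 (V = -20735 - 16616 = -37351)
V - n = -37351 - 1*(-222667/74) = -37351 + 222667/74 = -2541307/74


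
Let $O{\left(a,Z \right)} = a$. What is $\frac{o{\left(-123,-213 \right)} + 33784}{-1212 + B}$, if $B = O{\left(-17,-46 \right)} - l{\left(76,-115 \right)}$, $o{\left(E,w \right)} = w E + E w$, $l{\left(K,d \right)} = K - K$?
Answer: $- \frac{86182}{1229} \approx -70.124$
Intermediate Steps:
$l{\left(K,d \right)} = 0$
$o{\left(E,w \right)} = 2 E w$ ($o{\left(E,w \right)} = E w + E w = 2 E w$)
$B = -17$ ($B = -17 - 0 = -17 + 0 = -17$)
$\frac{o{\left(-123,-213 \right)} + 33784}{-1212 + B} = \frac{2 \left(-123\right) \left(-213\right) + 33784}{-1212 - 17} = \frac{52398 + 33784}{-1229} = 86182 \left(- \frac{1}{1229}\right) = - \frac{86182}{1229}$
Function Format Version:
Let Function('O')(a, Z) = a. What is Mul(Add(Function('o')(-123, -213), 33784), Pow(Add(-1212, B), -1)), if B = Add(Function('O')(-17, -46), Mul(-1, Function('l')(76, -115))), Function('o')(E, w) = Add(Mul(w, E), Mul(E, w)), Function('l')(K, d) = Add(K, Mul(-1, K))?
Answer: Rational(-86182, 1229) ≈ -70.124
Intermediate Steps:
Function('l')(K, d) = 0
Function('o')(E, w) = Mul(2, E, w) (Function('o')(E, w) = Add(Mul(E, w), Mul(E, w)) = Mul(2, E, w))
B = -17 (B = Add(-17, Mul(-1, 0)) = Add(-17, 0) = -17)
Mul(Add(Function('o')(-123, -213), 33784), Pow(Add(-1212, B), -1)) = Mul(Add(Mul(2, -123, -213), 33784), Pow(Add(-1212, -17), -1)) = Mul(Add(52398, 33784), Pow(-1229, -1)) = Mul(86182, Rational(-1, 1229)) = Rational(-86182, 1229)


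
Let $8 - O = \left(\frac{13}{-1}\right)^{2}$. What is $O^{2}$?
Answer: $25921$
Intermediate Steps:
$O = -161$ ($O = 8 - \left(\frac{13}{-1}\right)^{2} = 8 - \left(13 \left(-1\right)\right)^{2} = 8 - \left(-13\right)^{2} = 8 - 169 = -161$)
$O^{2} = \left(-161\right)^{2} = 25921$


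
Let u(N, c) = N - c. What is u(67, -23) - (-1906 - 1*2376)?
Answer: 4372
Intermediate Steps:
u(67, -23) - (-1906 - 1*2376) = (67 - 1*(-23)) - (-1906 - 1*2376) = (67 + 23) - (-1906 - 2376) = 90 - 1*(-4282) = 90 + 4282 = 4372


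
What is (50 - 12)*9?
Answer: 342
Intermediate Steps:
(50 - 12)*9 = 38*9 = 342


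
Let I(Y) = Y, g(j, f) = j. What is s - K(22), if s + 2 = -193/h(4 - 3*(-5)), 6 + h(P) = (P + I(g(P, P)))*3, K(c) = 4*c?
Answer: -9913/108 ≈ -91.787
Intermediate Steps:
h(P) = -6 + 6*P (h(P) = -6 + (P + P)*3 = -6 + (2*P)*3 = -6 + 6*P)
s = -409/108 (s = -2 - 193/(-6 + 6*(4 - 3*(-5))) = -2 - 193/(-6 + 6*(4 + 15)) = -2 - 193/(-6 + 6*19) = -2 - 193/(-6 + 114) = -2 - 193/108 = -409/108 ≈ -3.7870)
s - K(22) = -409/108 - 4*22 = -409/108 - 1*88 = -409/108 - 88 = -9913/108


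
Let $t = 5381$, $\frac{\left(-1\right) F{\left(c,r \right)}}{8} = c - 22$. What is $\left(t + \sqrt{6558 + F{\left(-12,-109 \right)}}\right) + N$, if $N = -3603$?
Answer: $1778 + \sqrt{6830} \approx 1860.6$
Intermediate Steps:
$F{\left(c,r \right)} = 176 - 8 c$ ($F{\left(c,r \right)} = - 8 \left(c - 22\right) = - 8 \left(-22 + c\right) = 176 - 8 c$)
$\left(t + \sqrt{6558 + F{\left(-12,-109 \right)}}\right) + N = \left(5381 + \sqrt{6558 + \left(176 - -96\right)}\right) - 3603 = \left(5381 + \sqrt{6558 + \left(176 + 96\right)}\right) - 3603 = \left(5381 + \sqrt{6558 + 272}\right) - 3603 = \left(5381 + \sqrt{6830}\right) - 3603 = 1778 + \sqrt{6830}$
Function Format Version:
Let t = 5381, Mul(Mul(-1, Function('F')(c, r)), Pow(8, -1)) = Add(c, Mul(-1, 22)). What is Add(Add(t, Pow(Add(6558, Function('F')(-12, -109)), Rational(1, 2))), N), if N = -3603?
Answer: Add(1778, Pow(6830, Rational(1, 2))) ≈ 1860.6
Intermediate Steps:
Function('F')(c, r) = Add(176, Mul(-8, c)) (Function('F')(c, r) = Mul(-8, Add(c, Mul(-1, 22))) = Mul(-8, Add(c, -22)) = Mul(-8, Add(-22, c)) = Add(176, Mul(-8, c)))
Add(Add(t, Pow(Add(6558, Function('F')(-12, -109)), Rational(1, 2))), N) = Add(Add(5381, Pow(Add(6558, Add(176, Mul(-8, -12))), Rational(1, 2))), -3603) = Add(Add(5381, Pow(Add(6558, Add(176, 96)), Rational(1, 2))), -3603) = Add(Add(5381, Pow(Add(6558, 272), Rational(1, 2))), -3603) = Add(Add(5381, Pow(6830, Rational(1, 2))), -3603) = Add(1778, Pow(6830, Rational(1, 2)))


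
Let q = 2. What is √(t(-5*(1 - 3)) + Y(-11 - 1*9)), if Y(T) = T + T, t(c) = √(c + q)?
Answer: √(-40 + 2*√3) ≈ 6.0445*I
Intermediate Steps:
t(c) = √(2 + c) (t(c) = √(c + 2) = √(2 + c))
Y(T) = 2*T
√(t(-5*(1 - 3)) + Y(-11 - 1*9)) = √(√(2 - 5*(1 - 3)) + 2*(-11 - 1*9)) = √(√(2 - 5*(-2)) + 2*(-11 - 9)) = √(√(2 + 10) + 2*(-20)) = √(√12 - 40) = √(2*√3 - 40) = √(-40 + 2*√3)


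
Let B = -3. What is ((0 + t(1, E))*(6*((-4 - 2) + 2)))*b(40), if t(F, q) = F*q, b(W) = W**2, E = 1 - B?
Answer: -153600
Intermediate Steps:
E = 4 (E = 1 - 1*(-3) = 1 + 3 = 4)
((0 + t(1, E))*(6*((-4 - 2) + 2)))*b(40) = ((0 + 1*4)*(6*((-4 - 2) + 2)))*40**2 = ((0 + 4)*(6*(-6 + 2)))*1600 = (4*(6*(-4)))*1600 = (4*(-24))*1600 = -96*1600 = -153600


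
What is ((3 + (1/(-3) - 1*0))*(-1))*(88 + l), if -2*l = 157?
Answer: -76/3 ≈ -25.333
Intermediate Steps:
l = -157/2 (l = -1/2*157 = -157/2 ≈ -78.500)
((3 + (1/(-3) - 1*0))*(-1))*(88 + l) = ((3 + (1/(-3) - 1*0))*(-1))*(88 - 157/2) = ((3 + (-1/3 + 0))*(-1))*(19/2) = ((3 - 1/3)*(-1))*(19/2) = ((8/3)*(-1))*(19/2) = -8/3*19/2 = -76/3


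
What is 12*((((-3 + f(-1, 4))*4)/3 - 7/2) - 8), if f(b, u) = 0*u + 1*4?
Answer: -122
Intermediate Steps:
f(b, u) = 4 (f(b, u) = 0 + 4 = 4)
12*((((-3 + f(-1, 4))*4)/3 - 7/2) - 8) = 12*((((-3 + 4)*4)/3 - 7/2) - 8) = 12*(((1*4)*(1/3) - 7*1/2) - 8) = 12*((4*(1/3) - 7/2) - 8) = 12*((4/3 - 7/2) - 8) = 12*(-13/6 - 8) = 12*(-61/6) = -122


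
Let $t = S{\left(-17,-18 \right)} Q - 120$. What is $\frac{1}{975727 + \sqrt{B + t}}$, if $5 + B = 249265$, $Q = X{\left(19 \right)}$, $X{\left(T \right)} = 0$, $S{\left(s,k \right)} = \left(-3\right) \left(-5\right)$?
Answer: $\frac{975727}{952042929389} - \frac{2 \sqrt{62285}}{952042929389} \approx 1.0244 \cdot 10^{-6}$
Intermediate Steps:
$S{\left(s,k \right)} = 15$
$Q = 0$
$B = 249260$ ($B = -5 + 249265 = 249260$)
$t = -120$ ($t = 15 \cdot 0 - 120 = 0 - 120 = -120$)
$\frac{1}{975727 + \sqrt{B + t}} = \frac{1}{975727 + \sqrt{249260 - 120}} = \frac{1}{975727 + \sqrt{249140}} = \frac{1}{975727 + 2 \sqrt{62285}}$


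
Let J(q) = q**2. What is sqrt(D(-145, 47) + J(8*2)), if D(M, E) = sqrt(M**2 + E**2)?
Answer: sqrt(256 + sqrt(23234)) ≈ 20.210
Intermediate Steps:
D(M, E) = sqrt(E**2 + M**2)
sqrt(D(-145, 47) + J(8*2)) = sqrt(sqrt(47**2 + (-145)**2) + (8*2)**2) = sqrt(sqrt(2209 + 21025) + 16**2) = sqrt(sqrt(23234) + 256) = sqrt(256 + sqrt(23234))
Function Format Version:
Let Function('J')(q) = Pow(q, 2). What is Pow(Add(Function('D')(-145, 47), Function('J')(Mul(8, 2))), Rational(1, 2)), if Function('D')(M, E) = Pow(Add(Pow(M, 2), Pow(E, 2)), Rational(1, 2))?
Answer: Pow(Add(256, Pow(23234, Rational(1, 2))), Rational(1, 2)) ≈ 20.210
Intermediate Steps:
Function('D')(M, E) = Pow(Add(Pow(E, 2), Pow(M, 2)), Rational(1, 2))
Pow(Add(Function('D')(-145, 47), Function('J')(Mul(8, 2))), Rational(1, 2)) = Pow(Add(Pow(Add(Pow(47, 2), Pow(-145, 2)), Rational(1, 2)), Pow(Mul(8, 2), 2)), Rational(1, 2)) = Pow(Add(Pow(Add(2209, 21025), Rational(1, 2)), Pow(16, 2)), Rational(1, 2)) = Pow(Add(Pow(23234, Rational(1, 2)), 256), Rational(1, 2)) = Pow(Add(256, Pow(23234, Rational(1, 2))), Rational(1, 2))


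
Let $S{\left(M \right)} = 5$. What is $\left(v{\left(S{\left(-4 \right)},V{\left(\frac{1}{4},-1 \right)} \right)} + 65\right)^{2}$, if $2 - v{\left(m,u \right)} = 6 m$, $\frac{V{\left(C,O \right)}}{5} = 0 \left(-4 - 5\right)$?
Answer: $1369$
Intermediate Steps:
$V{\left(C,O \right)} = 0$ ($V{\left(C,O \right)} = 5 \cdot 0 \left(-4 - 5\right) = 5 \cdot 0 \left(-9\right) = 5 \cdot 0 = 0$)
$v{\left(m,u \right)} = 2 - 6 m$
$\left(v{\left(S{\left(-4 \right)},V{\left(\frac{1}{4},-1 \right)} \right)} + 65\right)^{2} = \left(\left(2 - 30\right) + 65\right)^{2} = \left(-28 + 65\right)^{2} = 37^{2} = 1369$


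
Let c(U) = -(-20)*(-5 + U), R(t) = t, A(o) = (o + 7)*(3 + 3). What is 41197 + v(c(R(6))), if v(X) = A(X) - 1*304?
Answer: 41055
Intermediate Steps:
A(o) = 42 + 6*o (A(o) = (7 + o)*6 = 42 + 6*o)
c(U) = -100 + 20*U (c(U) = -4*(25 - 5*U) = -100 + 20*U)
v(X) = -262 + 6*X (v(X) = (42 + 6*X) - 1*304 = (42 + 6*X) - 304 = -262 + 6*X)
41197 + v(c(R(6))) = 41197 + (-262 + 6*(-100 + 20*6)) = 41197 + (-262 + 6*(-100 + 120)) = 41197 + (-262 + 6*20) = 41197 + (-262 + 120) = 41197 - 142 = 41055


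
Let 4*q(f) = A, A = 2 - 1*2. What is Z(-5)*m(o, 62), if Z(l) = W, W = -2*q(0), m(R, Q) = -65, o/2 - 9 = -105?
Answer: 0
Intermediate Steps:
o = -192 (o = 18 + 2*(-105) = 18 - 210 = -192)
A = 0 (A = 2 - 2 = 0)
q(f) = 0 (q(f) = (¼)*0 = 0)
W = 0 (W = -2*0 = 0)
Z(l) = 0
Z(-5)*m(o, 62) = 0*(-65) = 0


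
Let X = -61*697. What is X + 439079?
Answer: 396562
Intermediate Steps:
X = -42517
X + 439079 = -42517 + 439079 = 396562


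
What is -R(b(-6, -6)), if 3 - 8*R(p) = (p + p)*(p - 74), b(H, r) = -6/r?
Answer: -149/8 ≈ -18.625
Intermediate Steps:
R(p) = 3/8 - p*(-74 + p)/4 (R(p) = 3/8 - (p + p)*(p - 74)/8 = 3/8 - 2*p*(-74 + p)/8 = 3/8 - p*(-74 + p)/4)
-R(b(-6, -6)) = -(3/8 - 1²/4 + 37*(-6/(-6))/2) = -(3/8 - (-6*(-⅙))²/4 + 37*(-6*(-⅙))/2) = -(3/8 - ¼*1² + (37/2)*1) = -(3/8 - ¼*1 + 37/2) = -(3/8 - ¼ + 37/2) = -1*149/8 = -149/8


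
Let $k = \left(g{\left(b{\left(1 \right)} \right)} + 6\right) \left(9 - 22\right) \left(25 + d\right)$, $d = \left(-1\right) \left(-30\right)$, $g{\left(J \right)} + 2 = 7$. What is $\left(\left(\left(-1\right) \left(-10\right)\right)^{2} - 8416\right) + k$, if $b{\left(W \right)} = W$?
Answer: $-16181$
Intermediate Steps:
$g{\left(J \right)} = 5$ ($g{\left(J \right)} = -2 + 7 = 5$)
$d = 30$
$k = -7865$ ($k = \left(5 + 6\right) \left(9 - 22\right) \left(25 + 30\right) = 11 \left(-13\right) 55 = \left(-143\right) 55 = -7865$)
$\left(\left(\left(-1\right) \left(-10\right)\right)^{2} - 8416\right) + k = \left(\left(\left(-1\right) \left(-10\right)\right)^{2} - 8416\right) - 7865 = \left(10^{2} - 8416\right) - 7865 = \left(100 - 8416\right) - 7865 = -8316 - 7865 = -16181$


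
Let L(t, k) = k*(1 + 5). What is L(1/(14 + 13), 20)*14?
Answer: 1680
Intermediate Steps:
L(t, k) = 6*k (L(t, k) = k*6 = 6*k)
L(1/(14 + 13), 20)*14 = (6*20)*14 = 120*14 = 1680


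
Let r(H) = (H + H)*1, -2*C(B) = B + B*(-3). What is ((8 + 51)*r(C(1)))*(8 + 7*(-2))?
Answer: -708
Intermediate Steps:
C(B) = B (C(B) = -(B + B*(-3))/2 = -(B - 3*B)/2 = -(-1)*B = B)
r(H) = 2*H (r(H) = (2*H)*1 = 2*H)
((8 + 51)*r(C(1)))*(8 + 7*(-2)) = ((8 + 51)*(2*1))*(8 + 7*(-2)) = (59*2)*(8 - 14) = 118*(-6) = -708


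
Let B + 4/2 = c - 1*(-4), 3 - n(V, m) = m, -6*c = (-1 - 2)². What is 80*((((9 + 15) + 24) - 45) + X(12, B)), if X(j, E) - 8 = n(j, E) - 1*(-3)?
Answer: 1320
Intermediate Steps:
c = -3/2 (c = -(-1 - 2)²/6 = -⅙*(-3)² = -⅙*9 = -3/2 ≈ -1.5000)
n(V, m) = 3 - m
B = ½ (B = -2 + (-3/2 - 1*(-4)) = -2 + (-3/2 + 4) = -2 + 5/2 = ½ ≈ 0.50000)
X(j, E) = 14 - E (X(j, E) = 8 + ((3 - E) - 1*(-3)) = 8 + ((3 - E) + 3) = 8 + (6 - E) = 14 - E)
80*((((9 + 15) + 24) - 45) + X(12, B)) = 80*((((9 + 15) + 24) - 45) + (14 - 1*½)) = 80*(((24 + 24) - 45) + (14 - ½)) = 80*((48 - 45) + 27/2) = 80*(3 + 27/2) = 80*(33/2) = 1320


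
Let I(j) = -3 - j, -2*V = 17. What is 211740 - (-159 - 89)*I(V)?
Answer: 213104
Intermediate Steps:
V = -17/2 (V = -½*17 = -17/2 ≈ -8.5000)
211740 - (-159 - 89)*I(V) = 211740 - (-159 - 89)*(-3 - 1*(-17/2)) = 211740 - (-248)*(-3 + 17/2) = 211740 - (-248)*11/2 = 211740 - 1*(-1364) = 211740 + 1364 = 213104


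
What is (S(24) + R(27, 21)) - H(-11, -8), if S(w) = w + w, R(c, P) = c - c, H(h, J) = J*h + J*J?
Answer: -104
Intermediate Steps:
H(h, J) = J² + J*h (H(h, J) = J*h + J² = J² + J*h)
R(c, P) = 0
S(w) = 2*w
(S(24) + R(27, 21)) - H(-11, -8) = (2*24 + 0) - (-8)*(-8 - 11) = (48 + 0) - (-8)*(-19) = 48 - 1*152 = 48 - 152 = -104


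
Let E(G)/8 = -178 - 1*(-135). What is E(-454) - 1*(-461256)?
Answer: 460912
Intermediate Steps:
E(G) = -344 (E(G) = 8*(-178 - 1*(-135)) = 8*(-178 + 135) = 8*(-43) = -344)
E(-454) - 1*(-461256) = -344 - 1*(-461256) = -344 + 461256 = 460912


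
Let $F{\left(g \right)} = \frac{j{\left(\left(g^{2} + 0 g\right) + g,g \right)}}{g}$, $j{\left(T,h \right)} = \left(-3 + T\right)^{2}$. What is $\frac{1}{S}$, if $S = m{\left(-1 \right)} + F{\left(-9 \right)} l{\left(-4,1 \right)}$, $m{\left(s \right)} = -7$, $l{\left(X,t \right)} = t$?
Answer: $- \frac{1}{536} \approx -0.0018657$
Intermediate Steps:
$F{\left(g \right)} = \frac{\left(-3 + g + g^{2}\right)^{2}}{g}$ ($F{\left(g \right)} = \frac{\left(-3 + \left(\left(g^{2} + 0 g\right) + g\right)\right)^{2}}{g} = \frac{\left(-3 + \left(\left(g^{2} + 0\right) + g\right)\right)^{2}}{g} = \frac{\left(-3 + \left(g^{2} + g\right)\right)^{2}}{g} = \frac{\left(-3 + \left(g + g^{2}\right)\right)^{2}}{g} = \frac{\left(-3 + g + g^{2}\right)^{2}}{g}$)
$S = -536$ ($S = -7 + \frac{\left(-3 - 9 \left(1 - 9\right)\right)^{2}}{-9} \cdot 1 = -7 + - \frac{\left(-3 - -72\right)^{2}}{9} \cdot 1 = -7 + - \frac{\left(-3 + 72\right)^{2}}{9} \cdot 1 = -7 + - \frac{69^{2}}{9} \cdot 1 = -7 + \left(- \frac{1}{9}\right) 4761 \cdot 1 = -7 - 529 = -536$)
$\frac{1}{S} = \frac{1}{-536} = - \frac{1}{536}$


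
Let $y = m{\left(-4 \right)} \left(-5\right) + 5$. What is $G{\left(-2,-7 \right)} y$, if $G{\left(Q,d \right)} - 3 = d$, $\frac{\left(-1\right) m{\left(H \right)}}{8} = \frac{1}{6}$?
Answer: $- \frac{140}{3} \approx -46.667$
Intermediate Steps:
$m{\left(H \right)} = - \frac{4}{3}$ ($m{\left(H \right)} = - \frac{8}{6} = \left(-8\right) \frac{1}{6} = - \frac{4}{3}$)
$G{\left(Q,d \right)} = 3 + d$
$y = \frac{35}{3}$ ($y = \left(- \frac{4}{3}\right) \left(-5\right) + 5 = \frac{20}{3} + 5 = \frac{35}{3} \approx 11.667$)
$G{\left(-2,-7 \right)} y = \left(3 - 7\right) \frac{35}{3} = \left(-4\right) \frac{35}{3} = - \frac{140}{3}$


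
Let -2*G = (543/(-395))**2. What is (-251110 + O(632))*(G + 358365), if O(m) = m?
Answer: -14005164698437839/156025 ≈ -8.9762e+10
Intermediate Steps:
G = -294849/312050 (G = -(543/(-395))**2/2 = -(543*(-1/395))**2/2 = -(-543/395)**2/2 = -1/2*294849/156025 = -294849/312050 ≈ -0.94488)
(-251110 + O(632))*(G + 358365) = (-251110 + 632)*(-294849/312050 + 358365) = -250478*111827503401/312050 = -14005164698437839/156025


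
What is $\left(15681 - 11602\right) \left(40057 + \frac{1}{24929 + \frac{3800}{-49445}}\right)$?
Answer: $\frac{40279866435396094}{246522121} \approx 1.6339 \cdot 10^{8}$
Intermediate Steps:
$\left(15681 - 11602\right) \left(40057 + \frac{1}{24929 + \frac{3800}{-49445}}\right) = 4079 \left(40057 + \frac{1}{24929 + 3800 \left(- \frac{1}{49445}\right)}\right) = 4079 \left(40057 + \frac{1}{24929 - \frac{760}{9889}}\right) = 4079 \left(40057 + \frac{1}{\frac{246522121}{9889}}\right) = 4079 \left(40057 + \frac{9889}{246522121}\right) = 4079 \cdot \frac{9874936610786}{246522121} = \frac{40279866435396094}{246522121}$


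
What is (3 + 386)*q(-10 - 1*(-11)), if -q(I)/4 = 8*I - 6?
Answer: -3112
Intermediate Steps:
q(I) = 24 - 32*I (q(I) = -4*(8*I - 6) = -4*(-6 + 8*I) = 24 - 32*I)
(3 + 386)*q(-10 - 1*(-11)) = (3 + 386)*(24 - 32*(-10 - 1*(-11))) = 389*(24 - 32*(-10 + 11)) = 389*(24 - 32*1) = 389*(24 - 32) = 389*(-8) = -3112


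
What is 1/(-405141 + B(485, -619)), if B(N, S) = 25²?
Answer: -1/404516 ≈ -2.4721e-6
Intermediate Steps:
B(N, S) = 625
1/(-405141 + B(485, -619)) = 1/(-405141 + 625) = 1/(-404516) = -1/404516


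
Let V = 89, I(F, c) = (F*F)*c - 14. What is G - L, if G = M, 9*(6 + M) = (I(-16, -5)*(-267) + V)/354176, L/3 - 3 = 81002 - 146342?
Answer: 624782747507/3187584 ≈ 1.9601e+5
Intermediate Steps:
I(F, c) = -14 + c*F² (I(F, c) = F²*c - 14 = c*F² - 14 = -14 + c*F²)
L = -196011 (L = 9 + 3*(81002 - 146342) = 9 + 3*(-65340) = 9 - 196020 = -196011)
M = -18779917/3187584 (M = -6 + (((-14 - 5*(-16)²)*(-267) + 89)/354176)/9 = -6 + (((-14 - 5*256)*(-267) + 89)*(1/354176))/9 = -6 + (((-14 - 1280)*(-267) + 89)*(1/354176))/9 = -6 + ((-1294*(-267) + 89)*(1/354176))/9 = -6 + ((345498 + 89)*(1/354176))/9 = -6 + (345587*(1/354176))/9 = -6 + (⅑)*(345587/354176) = -6 + 345587/3187584 = -18779917/3187584 ≈ -5.8916)
G = -18779917/3187584 ≈ -5.8916
G - L = -18779917/3187584 - 1*(-196011) = -18779917/3187584 + 196011 = 624782747507/3187584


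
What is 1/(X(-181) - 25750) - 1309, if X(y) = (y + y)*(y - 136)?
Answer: -116506235/89004 ≈ -1309.0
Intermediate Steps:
X(y) = 2*y*(-136 + y) (X(y) = (2*y)*(-136 + y) = 2*y*(-136 + y))
1/(X(-181) - 25750) - 1309 = 1/(2*(-181)*(-136 - 181) - 25750) - 1309 = 1/(2*(-181)*(-317) - 25750) - 1309 = 1/(114754 - 25750) - 1309 = 1/89004 - 1309 = -116506235/89004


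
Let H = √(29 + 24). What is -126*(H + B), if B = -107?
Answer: 13482 - 126*√53 ≈ 12565.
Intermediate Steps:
H = √53 ≈ 7.2801
-126*(H + B) = -126*(√53 - 107) = -126*(-107 + √53) = 13482 - 126*√53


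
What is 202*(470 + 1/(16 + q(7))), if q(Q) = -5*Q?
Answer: 1803658/19 ≈ 94929.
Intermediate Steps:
202*(470 + 1/(16 + q(7))) = 202*(470 + 1/(16 - 5*7)) = 202*(470 + 1/(16 - 35)) = 202*(470 + 1/(-19)) = 202*(470 - 1/19) = 202*(8929/19) = 1803658/19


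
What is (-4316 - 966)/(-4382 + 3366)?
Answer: 2641/508 ≈ 5.1988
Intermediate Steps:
(-4316 - 966)/(-4382 + 3366) = -5282/(-1016) = -5282*(-1/1016) = 2641/508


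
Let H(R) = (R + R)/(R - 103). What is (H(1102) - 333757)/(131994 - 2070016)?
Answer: 333421039/1936083978 ≈ 0.17221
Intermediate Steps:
H(R) = 2*R/(-103 + R) (H(R) = (2*R)/(-103 + R) = 2*R/(-103 + R))
(H(1102) - 333757)/(131994 - 2070016) = (2*1102/(-103 + 1102) - 333757)/(131994 - 2070016) = (2*1102/999 - 333757)/(-1938022) = (2*1102*(1/999) - 333757)*(-1/1938022) = (2204/999 - 333757)*(-1/1938022) = -333421039/999*(-1/1938022) = 333421039/1936083978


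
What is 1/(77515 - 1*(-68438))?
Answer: 1/145953 ≈ 6.8515e-6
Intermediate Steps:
1/(77515 - 1*(-68438)) = 1/(77515 + 68438) = 1/145953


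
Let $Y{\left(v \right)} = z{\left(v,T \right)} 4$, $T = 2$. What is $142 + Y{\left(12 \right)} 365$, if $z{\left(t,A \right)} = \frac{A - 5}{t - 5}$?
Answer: $- \frac{3386}{7} \approx -483.71$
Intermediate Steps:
$z{\left(t,A \right)} = \frac{-5 + A}{-5 + t}$
$Y{\left(v \right)} = - \frac{12}{-5 + v}$ ($Y{\left(v \right)} = \frac{-5 + 2}{-5 + v} 4 = \frac{1}{-5 + v} \left(-3\right) 4 = - \frac{3}{-5 + v} 4 = - \frac{12}{-5 + v}$)
$142 + Y{\left(12 \right)} 365 = 142 + - \frac{12}{-5 + 12} \cdot 365 = 142 + - \frac{12}{7} \cdot 365 = 142 + \left(-12\right) \frac{1}{7} \cdot 365 = 142 - \frac{4380}{7} = - \frac{3386}{7}$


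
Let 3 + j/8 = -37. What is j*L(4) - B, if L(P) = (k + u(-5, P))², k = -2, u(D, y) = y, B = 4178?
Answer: -5458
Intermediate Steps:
j = -320 (j = -24 + 8*(-37) = -24 - 296 = -320)
L(P) = (-2 + P)²
j*L(4) - B = -320*(-2 + 4)² - 1*4178 = -320*2² - 4178 = -320*4 - 4178 = -1280 - 4178 = -5458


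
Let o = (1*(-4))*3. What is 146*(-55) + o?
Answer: -8042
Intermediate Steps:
o = -12 (o = -4*3 = -12)
146*(-55) + o = 146*(-55) - 12 = -8030 - 12 = -8042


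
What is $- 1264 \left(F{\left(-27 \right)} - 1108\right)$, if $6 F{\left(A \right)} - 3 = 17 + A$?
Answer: $\frac{4205960}{3} \approx 1.402 \cdot 10^{6}$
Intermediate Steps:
$F{\left(A \right)} = \frac{10}{3} + \frac{A}{6}$ ($F{\left(A \right)} = \frac{1}{2} + \frac{17 + A}{6} = \frac{1}{2} + \left(\frac{17}{6} + \frac{A}{6}\right) = \frac{10}{3} + \frac{A}{6}$)
$- 1264 \left(F{\left(-27 \right)} - 1108\right) = - 1264 \left(\left(\frac{10}{3} + \frac{1}{6} \left(-27\right)\right) - 1108\right) = - 1264 \left(\left(\frac{10}{3} - \frac{9}{2}\right) - 1108\right) = - 1264 \left(- \frac{7}{6} - 1108\right) = \left(-1264\right) \left(- \frac{6655}{6}\right) = \frac{4205960}{3}$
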